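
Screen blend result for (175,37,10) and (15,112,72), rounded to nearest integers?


Screen: C = 255 - (255-A)×(255-B)/255, rounded to nearest integer
R: 255 - (255-175)×(255-15)/255 = 255 - 19200/255 ≈ 255 - 75.294 = 179.706 → 180
G: 255 - (255-37)×(255-112)/255 = 255 - 31174/255 ≈ 255 - 122.251 = 132.749 → 133
B: 255 - (255-10)×(255-72)/255 = 255 - 44835/255 ≈ 255 - 175.824 = 79.176 → 79
= RGB(180, 133, 79)


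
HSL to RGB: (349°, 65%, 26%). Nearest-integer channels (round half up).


H=349°, S=0.65, L=0.26
C = (1-|2L-1|)×S = (1-|-0.48|)×0.65 = 0.338
H' = H/60 = 349/60 ≈ 5.8167; X = C×(1-|H' mod 2 - 1|) ≈ 0.0620
m = L - C/2 = 0.26 - 0.169 = 0.091
Sector ⌊H'⌋ = 5 → (R',G',B') = (0.338, 0.0, ≈0.0620)
RGB = ((R'+m)×255, (G'+m)×255, (B'+m)×255) = (109.395, 23.205, 39.0065)
Round half up → RGB(109, 23, 39)


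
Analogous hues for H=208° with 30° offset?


Base hue: 208°
Left analog: (208 - 30) mod 360 = 178°
Right analog: (208 + 30) mod 360 = 238°
Analogous hues = 178° and 238°


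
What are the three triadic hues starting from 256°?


Triadic: equally spaced at 120° intervals
H1 = 256°
H2 = (256 + 120) mod 360 = 16°
H3 = (256 + 240) mod 360 = 136°
Triadic = 256°, 16°, 136°


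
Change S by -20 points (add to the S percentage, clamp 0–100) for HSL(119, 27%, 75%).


Original S = 27%
Adjustment = -20 percentage points
New S = 27 + (-20) = 7
Clamp to [0, 100] → 7
= HSL(119°, 7%, 75%)


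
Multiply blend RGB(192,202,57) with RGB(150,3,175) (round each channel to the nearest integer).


Multiply: C = A×B/255, rounded to nearest integer
R: 192×150/255 = 28800/255 ≈ 112.941 → 113
G: 202×3/255 = 606/255 ≈ 2.376 → 2
B: 57×175/255 = 9975/255 ≈ 39.118 → 39
= RGB(113, 2, 39)


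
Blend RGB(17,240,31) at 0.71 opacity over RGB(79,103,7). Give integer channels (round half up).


C = α×F + (1-α)×B, with 1-α = 0.29
R: 0.71×17 + 0.29×79 = 12.07 + 22.91 = 34.98 → 35
G: 0.71×240 + 0.29×103 = 170.40 + 29.87 = 200.27 → 200
B: 0.71×31 + 0.29×7 = 22.01 + 2.03 = 24.04 → 24
= RGB(35, 200, 24)


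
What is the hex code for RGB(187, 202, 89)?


R = 187 → BB (hex)
G = 202 → CA (hex)
B = 89 → 59 (hex)
Hex = #BBCA59


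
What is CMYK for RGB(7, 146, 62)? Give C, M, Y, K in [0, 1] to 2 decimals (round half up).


R'=7/255≈0.0275, G'=146/255≈0.5725, B'=62/255≈0.2431
K = 1 - max(R',G',B') = 1 - 146/255 = 109/255 = 0.42745… → 0.43
(1-R'-K)/(1-K) simplifies to (max-R)/max with max = 146:
C = (146-7)/146 = 139/146 = 0.95205… → 0.95
M = (146-146)/146 = 0/146 = 0 → 0.00
Y = (146-62)/146 = 84/146 = 0.57534… → 0.58
= CMYK(0.95, 0.00, 0.58, 0.43)


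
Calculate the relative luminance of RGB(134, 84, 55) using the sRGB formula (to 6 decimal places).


Linearize each channel (sRGB transfer function): c = v/255; c_lin = c/12.92 if c ≤ 0.04045, else ((c+0.055)/1.055)^2.4
  R: 134/255 ≈ 0.525490 > 0.04045 → ((0.525490+0.055)/1.055)^2.4 ≈ 0.238398
  G: 84/255 ≈ 0.329412 > 0.04045 → ((0.329412+0.055)/1.055)^2.4 ≈ 0.088656
  B: 55/255 ≈ 0.215686 > 0.04045 → ((0.215686+0.055)/1.055)^2.4 ≈ 0.038204
R_lin = 0.238398, G_lin = 0.088656, B_lin = 0.038204
L = 0.2126×R + 0.7152×G + 0.0722×B
L = 0.2126×0.238398 + 0.7152×0.088656 + 0.0722×0.038204
L ≈ 0.116848


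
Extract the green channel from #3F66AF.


Color: #3F66AF
R = 3F = 63
G = 66 = 102
B = AF = 175
Green = 102


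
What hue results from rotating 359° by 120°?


New hue = (H + rotation) mod 360
New hue = (359 + 120) mod 360
= 479 mod 360
= 119°


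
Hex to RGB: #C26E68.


C2 → 194 (R)
6E → 110 (G)
68 → 104 (B)
= RGB(194, 110, 104)


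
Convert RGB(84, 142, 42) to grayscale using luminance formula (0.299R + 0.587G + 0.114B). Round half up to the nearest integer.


Gray = 0.299×R + 0.587×G + 0.114×B
Gray = 0.299×84 + 0.587×142 + 0.114×42
Gray = 25.116 + 83.354 + 4.788
Gray = 113.258 → round half up → 113
Gray = 113


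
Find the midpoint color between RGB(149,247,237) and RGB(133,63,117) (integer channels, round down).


Midpoint: each channel = ⌊(C₁+C₂)/2⌋
R: ⌊(149+133)/2⌋ = 141
G: ⌊(247+63)/2⌋ = 155
B: ⌊(237+117)/2⌋ = 177
= RGB(141, 155, 177)


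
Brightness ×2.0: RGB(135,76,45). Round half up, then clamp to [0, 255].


Multiply each channel by 2.0, round half up, clamp to [0, 255]
R: 135×2.0 = 270 → clamp → 255
G: 76×2.0 = 152
B: 45×2.0 = 90
= RGB(255, 152, 90)


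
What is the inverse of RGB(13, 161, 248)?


Invert: (255-R, 255-G, 255-B)
R: 255-13 = 242
G: 255-161 = 94
B: 255-248 = 7
= RGB(242, 94, 7)


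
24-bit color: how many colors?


Colors = 2^bits = 2^24
= 16,777,216 colors


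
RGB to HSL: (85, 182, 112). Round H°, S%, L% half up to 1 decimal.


Normalize: R'=85/255≈0.3333, G'=182/255≈0.7137, B'=112/255≈0.4392
Max=182/255, Min=85/255, Δ=Max-Min=97/255
L = (Max+Min)/2 = (182+85)/510 = 267/510 = 0.52352… → L = 52.4%
L > 0.5 → S = Δ/(2-Max-Min) = 97/(510-182-85) = 97/243 = 0.39917… → S = 39.9%
(the 1/255 factors cancel in S and H, so raw channel differences can be used)
Max is G' → H = 60 × ((B-R)/Δ + 2) = 60 × ((112-85)/97 + 2)
  27/97 + 2 = 0.2783… + 2 = 2.2783…
  H = 60 × 2.2783… = 136.701…° → H = 136.7°
= HSL(136.7°, 39.9%, 52.4%)


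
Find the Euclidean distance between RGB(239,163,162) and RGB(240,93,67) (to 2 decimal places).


d = √[(R₁-R₂)² + (G₁-G₂)² + (B₁-B₂)²]
d = √[(239-240)² + (163-93)² + (162-67)²]
d = √[1 + 4900 + 9025]
d = √13926
d ≈ 118.01


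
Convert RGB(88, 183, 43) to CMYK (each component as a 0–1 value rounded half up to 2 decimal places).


R'=88/255≈0.3451, G'=183/255≈0.7176, B'=43/255≈0.1686
K = 1 - max(R',G',B') = 1 - 183/255 = 72/255 = 0.28235… → 0.28
(1-R'-K)/(1-K) simplifies to (max-R)/max with max = 183:
C = (183-88)/183 = 95/183 = 0.51912… → 0.52
M = (183-183)/183 = 0/183 = 0 → 0.00
Y = (183-43)/183 = 140/183 = 0.76502… → 0.77
= CMYK(0.52, 0.00, 0.77, 0.28)


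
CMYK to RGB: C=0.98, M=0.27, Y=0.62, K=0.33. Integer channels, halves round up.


R = 255 × (1-C) × (1-K) = 255 × 0.02 × 0.67 = 3.417 → 3
G = 255 × (1-M) × (1-K) = 255 × 0.73 × 0.67 = 124.7205 → 125
B = 255 × (1-Y) × (1-K) = 255 × 0.38 × 0.67 = 64.923 → 65
= RGB(3, 125, 65)


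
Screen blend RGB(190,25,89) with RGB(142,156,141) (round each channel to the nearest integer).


Screen: C = 255 - (255-A)×(255-B)/255, rounded to nearest integer
R: 255 - (255-190)×(255-142)/255 = 255 - 7345/255 ≈ 255 - 28.804 = 226.196 → 226
G: 255 - (255-25)×(255-156)/255 = 255 - 22770/255 ≈ 255 - 89.294 = 165.706 → 166
B: 255 - (255-89)×(255-141)/255 = 255 - 18924/255 ≈ 255 - 74.212 = 180.788 → 181
= RGB(226, 166, 181)


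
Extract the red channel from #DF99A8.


Color: #DF99A8
R = DF = 223
G = 99 = 153
B = A8 = 168
Red = 223


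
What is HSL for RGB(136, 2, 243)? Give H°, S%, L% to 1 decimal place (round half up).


Normalize: R'=136/255≈0.5333, G'=2/255≈0.0078, B'=243/255≈0.9529
Max=243/255, Min=2/255, Δ=Max-Min=241/255
L = (Max+Min)/2 = (243+2)/510 = 245/510 = 0.48039… → L = 48.0%
L ≤ 0.5 → S = Δ/(Max+Min) = 241/(243+2) = 241/245 = 0.98367… → S = 98.4%
(the 1/255 factors cancel in S and H, so raw channel differences can be used)
Max is B' → H = 60 × ((R-G)/Δ + 4) = 60 × ((136-2)/241 + 4)
  134/241 + 4 = 0.5560… + 4 = 4.5560…
  H = 60 × 4.5560… = 273.360…° → H = 273.4°
= HSL(273.4°, 98.4%, 48.0%)


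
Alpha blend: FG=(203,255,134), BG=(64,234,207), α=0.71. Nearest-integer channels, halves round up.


C = α×F + (1-α)×B, with 1-α = 0.29
R: 0.71×203 + 0.29×64 = 144.13 + 18.56 = 162.69 → 163
G: 0.71×255 + 0.29×234 = 181.05 + 67.86 = 248.91 → 249
B: 0.71×134 + 0.29×207 = 95.14 + 60.03 = 155.17 → 155
= RGB(163, 249, 155)


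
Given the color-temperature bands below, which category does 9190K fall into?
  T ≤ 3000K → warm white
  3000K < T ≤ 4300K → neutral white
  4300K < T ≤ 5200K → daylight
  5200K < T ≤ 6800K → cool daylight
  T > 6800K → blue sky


Temperature: 9190K
9190K > 6800K → blue sky
Classification: blue sky


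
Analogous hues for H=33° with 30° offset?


Base hue: 33°
Left analog: (33 - 30) mod 360 = 3°
Right analog: (33 + 30) mod 360 = 63°
Analogous hues = 3° and 63°


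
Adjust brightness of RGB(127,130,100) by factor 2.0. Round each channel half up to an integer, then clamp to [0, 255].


Multiply each channel by 2.0, round half up, clamp to [0, 255]
R: 127×2.0 = 254
G: 130×2.0 = 260 → clamp → 255
B: 100×2.0 = 200
= RGB(254, 255, 200)


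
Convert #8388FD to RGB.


83 → 131 (R)
88 → 136 (G)
FD → 253 (B)
= RGB(131, 136, 253)


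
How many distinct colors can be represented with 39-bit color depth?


Colors = 2^bits = 2^39
= 549,755,813,888 colors


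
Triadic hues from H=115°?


Triadic: equally spaced at 120° intervals
H1 = 115°
H2 = (115 + 120) mod 360 = 235°
H3 = (115 + 240) mod 360 = 355°
Triadic = 115°, 235°, 355°


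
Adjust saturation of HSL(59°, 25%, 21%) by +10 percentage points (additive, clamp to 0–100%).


Original S = 25%
Adjustment = +10 percentage points
New S = 25 + (10) = 35
Clamp to [0, 100] → 35
= HSL(59°, 35%, 21%)


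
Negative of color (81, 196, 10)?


Invert: (255-R, 255-G, 255-B)
R: 255-81 = 174
G: 255-196 = 59
B: 255-10 = 245
= RGB(174, 59, 245)


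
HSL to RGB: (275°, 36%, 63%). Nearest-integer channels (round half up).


H=275°, S=0.36, L=0.63
C = (1-|2L-1|)×S = (1-|0.26|)×0.36 = 0.2664
H' = H/60 = 275/60 ≈ 4.5833; X = C×(1-|H' mod 2 - 1|) = 0.1554
m = L - C/2 = 0.63 - 0.1332 = 0.4968
Sector ⌊H'⌋ = 4 → (R',G',B') = (0.1554, 0.0, 0.2664)
RGB = ((R'+m)×255, (G'+m)×255, (B'+m)×255) = (166.311, 126.684, 194.616)
Round half up → RGB(166, 127, 195)


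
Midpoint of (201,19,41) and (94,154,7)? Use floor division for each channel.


Midpoint: each channel = ⌊(C₁+C₂)/2⌋
R: ⌊(201+94)/2⌋ = 147
G: ⌊(19+154)/2⌋ = 86
B: ⌊(41+7)/2⌋ = 24
= RGB(147, 86, 24)


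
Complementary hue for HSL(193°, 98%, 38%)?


Complement = opposite side of color wheel = hue + 180°
H' = (193 + 180) mod 360 = 13°
S and L unchanged.
= HSL(13°, 98%, 38%)


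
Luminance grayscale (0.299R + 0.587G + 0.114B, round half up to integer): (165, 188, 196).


Gray = 0.299×R + 0.587×G + 0.114×B
Gray = 0.299×165 + 0.587×188 + 0.114×196
Gray = 49.335 + 110.356 + 22.344
Gray = 182.035 → round half up → 182
Gray = 182


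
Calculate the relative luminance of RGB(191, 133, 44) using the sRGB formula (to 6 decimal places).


Linearize each channel (sRGB transfer function): c = v/255; c_lin = c/12.92 if c ≤ 0.04045, else ((c+0.055)/1.055)^2.4
  R: 191/255 ≈ 0.749020 > 0.04045 → ((0.749020+0.055)/1.055)^2.4 ≈ 0.520996
  G: 133/255 ≈ 0.521569 > 0.04045 → ((0.521569+0.055)/1.055)^2.4 ≈ 0.234551
  B: 44/255 ≈ 0.172549 > 0.04045 → ((0.172549+0.055)/1.055)^2.4 ≈ 0.025187
R_lin = 0.520996, G_lin = 0.234551, B_lin = 0.025187
L = 0.2126×R + 0.7152×G + 0.0722×B
L = 0.2126×0.520996 + 0.7152×0.234551 + 0.0722×0.025187
L ≈ 0.280333


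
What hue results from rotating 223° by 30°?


New hue = (H + rotation) mod 360
New hue = (223 + 30) mod 360
= 253 mod 360
= 253°


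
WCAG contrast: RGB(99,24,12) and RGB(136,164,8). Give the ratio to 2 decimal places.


Linearize each sRGB channel c=v/255: c/12.92 if c ≤ 0.04045 else ((c+0.055)/1.055)^2.4
L = 0.2126×R_lin + 0.7152×G_lin + 0.0722×B_lin
Color 1 (99,24,12):
  R=99: 99/255≈0.3882 > 0.04045 → ((0.3882+0.055)/1.055)^2.4 ≈ 0.12477
  G=24: 24/255≈0.0941 > 0.04045 → ((0.0941+0.055)/1.055)^2.4 ≈ 0.00913
  B=12: 12/255≈0.0471 > 0.04045 → ((0.0471+0.055)/1.055)^2.4 ≈ 0.00368
  L1 = 0.2126×0.12477 + 0.7152×0.00913 + 0.0722×0.00368 ≈ 0.03332
Color 2 (136,164,8):
  R=136: 136/255≈0.5333 > 0.04045 → ((0.5333+0.055)/1.055)^2.4 ≈ 0.24620
  G=164: 164/255≈0.6431 > 0.04045 → ((0.6431+0.055)/1.055)^2.4 ≈ 0.37124
  B=8: 8/255≈0.0314 ≤ 0.04045 → 0.0314/12.92 ≈ 0.00243
  L2 = 0.2126×0.24620 + 0.7152×0.37124 + 0.0722×0.00243 ≈ 0.31803
Lighter = 0.31803, Darker = 0.03332
Ratio = (L_lighter + 0.05) / (L_darker + 0.05)
Ratio = (0.31803 + 0.05) / (0.03332 + 0.05) = 0.36803 / 0.08332 ≈ 4.4168
Ratio ≈ 4.42:1


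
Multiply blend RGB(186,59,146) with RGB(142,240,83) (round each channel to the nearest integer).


Multiply: C = A×B/255, rounded to nearest integer
R: 186×142/255 = 26412/255 ≈ 103.576 → 104
G: 59×240/255 = 14160/255 ≈ 55.529 → 56
B: 146×83/255 = 12118/255 ≈ 47.522 → 48
= RGB(104, 56, 48)


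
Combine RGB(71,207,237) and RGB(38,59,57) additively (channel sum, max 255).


Additive: each channel = min(255, C₁+C₂)
R: 71+38 = 109 → 109
G: 207+59 = 266 → 255
B: 237+57 = 294 → 255
= RGB(109, 255, 255)


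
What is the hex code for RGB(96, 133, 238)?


R = 96 → 60 (hex)
G = 133 → 85 (hex)
B = 238 → EE (hex)
Hex = #6085EE


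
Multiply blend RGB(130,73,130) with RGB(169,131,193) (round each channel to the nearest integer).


Multiply: C = A×B/255, rounded to nearest integer
R: 130×169/255 = 21970/255 ≈ 86.157 → 86
G: 73×131/255 = 9563/255 ≈ 37.502 → 38
B: 130×193/255 = 25090/255 ≈ 98.392 → 98
= RGB(86, 38, 98)


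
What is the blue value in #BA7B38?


Color: #BA7B38
R = BA = 186
G = 7B = 123
B = 38 = 56
Blue = 56


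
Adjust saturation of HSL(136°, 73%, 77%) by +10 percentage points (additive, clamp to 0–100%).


Original S = 73%
Adjustment = +10 percentage points
New S = 73 + (10) = 83
Clamp to [0, 100] → 83
= HSL(136°, 83%, 77%)


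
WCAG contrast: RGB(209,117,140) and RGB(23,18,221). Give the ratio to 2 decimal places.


Linearize each sRGB channel c=v/255: c/12.92 if c ≤ 0.04045 else ((c+0.055)/1.055)^2.4
L = 0.2126×R_lin + 0.7152×G_lin + 0.0722×B_lin
Color 1 (209,117,140):
  R=209: 209/255≈0.8196 > 0.04045 → ((0.8196+0.055)/1.055)^2.4 ≈ 0.63760
  G=117: 117/255≈0.4588 > 0.04045 → ((0.4588+0.055)/1.055)^2.4 ≈ 0.17789
  B=140: 140/255≈0.5490 > 0.04045 → ((0.5490+0.055)/1.055)^2.4 ≈ 0.26225
  L1 = 0.2126×0.63760 + 0.7152×0.17789 + 0.0722×0.26225 ≈ 0.28171
Color 2 (23,18,221):
  R=23: 23/255≈0.0902 > 0.04045 → ((0.0902+0.055)/1.055)^2.4 ≈ 0.00857
  G=18: 18/255≈0.0706 > 0.04045 → ((0.0706+0.055)/1.055)^2.4 ≈ 0.00605
  B=221: 221/255≈0.8667 > 0.04045 → ((0.8667+0.055)/1.055)^2.4 ≈ 0.72306
  L2 = 0.2126×0.00857 + 0.7152×0.00605 + 0.0722×0.72306 ≈ 0.05835
Lighter = 0.28171, Darker = 0.05835
Ratio = (L_lighter + 0.05) / (L_darker + 0.05)
Ratio = (0.28171 + 0.05) / (0.05835 + 0.05) = 0.33171 / 0.10835 ≈ 3.0614
Ratio ≈ 3.06:1


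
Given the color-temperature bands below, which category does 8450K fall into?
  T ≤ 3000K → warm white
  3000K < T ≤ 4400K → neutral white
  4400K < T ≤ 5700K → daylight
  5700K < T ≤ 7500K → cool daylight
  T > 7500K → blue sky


Temperature: 8450K
8450K > 7500K → blue sky
Classification: blue sky


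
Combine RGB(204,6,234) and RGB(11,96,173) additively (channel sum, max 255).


Additive: each channel = min(255, C₁+C₂)
R: 204+11 = 215 → 215
G: 6+96 = 102 → 102
B: 234+173 = 407 → 255
= RGB(215, 102, 255)


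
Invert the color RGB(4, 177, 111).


Invert: (255-R, 255-G, 255-B)
R: 255-4 = 251
G: 255-177 = 78
B: 255-111 = 144
= RGB(251, 78, 144)


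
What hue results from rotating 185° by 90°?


New hue = (H + rotation) mod 360
New hue = (185 + 90) mod 360
= 275 mod 360
= 275°


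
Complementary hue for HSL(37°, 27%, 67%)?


Complement = opposite side of color wheel = hue + 180°
H' = (37 + 180) mod 360 = 217°
S and L unchanged.
= HSL(217°, 27%, 67%)


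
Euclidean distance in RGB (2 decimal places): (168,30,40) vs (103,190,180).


d = √[(R₁-R₂)² + (G₁-G₂)² + (B₁-B₂)²]
d = √[(168-103)² + (30-190)² + (40-180)²]
d = √[4225 + 25600 + 19600]
d = √49425
d ≈ 222.32


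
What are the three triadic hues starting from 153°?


Triadic: equally spaced at 120° intervals
H1 = 153°
H2 = (153 + 120) mod 360 = 273°
H3 = (153 + 240) mod 360 = 33°
Triadic = 153°, 273°, 33°


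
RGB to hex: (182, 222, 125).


R = 182 → B6 (hex)
G = 222 → DE (hex)
B = 125 → 7D (hex)
Hex = #B6DE7D


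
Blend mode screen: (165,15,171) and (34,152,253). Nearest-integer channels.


Screen: C = 255 - (255-A)×(255-B)/255, rounded to nearest integer
R: 255 - (255-165)×(255-34)/255 = 255 - 19890/255 ≈ 255 - 78.000 = 177.000 → 177
G: 255 - (255-15)×(255-152)/255 = 255 - 24720/255 ≈ 255 - 96.941 = 158.059 → 158
B: 255 - (255-171)×(255-253)/255 = 255 - 168/255 ≈ 255 - 0.659 = 254.341 → 254
= RGB(177, 158, 254)


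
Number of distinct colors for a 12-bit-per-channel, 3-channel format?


Total bits = 12 bits/channel × 3 channels = 36 bits
Distinct colors = 2^36
= 68,719,476,736 colors


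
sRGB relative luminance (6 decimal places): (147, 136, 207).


Linearize each channel (sRGB transfer function): c = v/255; c_lin = c/12.92 if c ≤ 0.04045, else ((c+0.055)/1.055)^2.4
  R: 147/255 ≈ 0.576471 > 0.04045 → ((0.576471+0.055)/1.055)^2.4 ≈ 0.291771
  G: 136/255 ≈ 0.533333 > 0.04045 → ((0.533333+0.055)/1.055)^2.4 ≈ 0.246201
  B: 207/255 ≈ 0.811765 > 0.04045 → ((0.811765+0.055)/1.055)^2.4 ≈ 0.623960
R_lin = 0.291771, G_lin = 0.246201, B_lin = 0.623960
L = 0.2126×R + 0.7152×G + 0.0722×B
L = 0.2126×0.291771 + 0.7152×0.246201 + 0.0722×0.623960
L ≈ 0.283164


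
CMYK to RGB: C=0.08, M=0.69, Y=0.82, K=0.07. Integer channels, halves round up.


R = 255 × (1-C) × (1-K) = 255 × 0.92 × 0.93 = 218.178 → 218
G = 255 × (1-M) × (1-K) = 255 × 0.31 × 0.93 = 73.5165 → 74
B = 255 × (1-Y) × (1-K) = 255 × 0.18 × 0.93 = 42.687 → 43
= RGB(218, 74, 43)


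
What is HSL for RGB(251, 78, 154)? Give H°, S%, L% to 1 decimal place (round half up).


Normalize: R'=251/255≈0.9843, G'=78/255≈0.3059, B'=154/255≈0.6039
Max=251/255, Min=78/255, Δ=Max-Min=173/255
L = (Max+Min)/2 = (251+78)/510 = 329/510 = 0.64509… → L = 64.5%
L > 0.5 → S = Δ/(2-Max-Min) = 173/(510-251-78) = 173/181 = 0.95580… → S = 95.6%
(the 1/255 factors cancel in S and H, so raw channel differences can be used)
Max is R' → H = 60 × (((G-B)/Δ) mod 6) = 60 × (((78-154)/173) mod 6)
  (-76)/173 = -0.4393…; negative, so add 6 → 5.5606…
  H = 60 × 5.5606… = 333.641…° → H = 333.6°
= HSL(333.6°, 95.6%, 64.5%)


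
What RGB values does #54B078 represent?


54 → 84 (R)
B0 → 176 (G)
78 → 120 (B)
= RGB(84, 176, 120)


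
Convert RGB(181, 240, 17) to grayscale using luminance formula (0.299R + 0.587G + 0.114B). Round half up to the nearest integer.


Gray = 0.299×R + 0.587×G + 0.114×B
Gray = 0.299×181 + 0.587×240 + 0.114×17
Gray = 54.119 + 140.880 + 1.938
Gray = 196.937 → round half up → 197
Gray = 197


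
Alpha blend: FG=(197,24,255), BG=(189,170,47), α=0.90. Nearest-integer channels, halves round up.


C = α×F + (1-α)×B, with 1-α = 0.10
R: 0.90×197 + 0.10×189 = 177.30 + 18.90 = 196.20 → 196
G: 0.90×24 + 0.10×170 = 21.60 + 17.00 = 38.60 → 39
B: 0.90×255 + 0.10×47 = 229.50 + 4.70 = 234.20 → 234
= RGB(196, 39, 234)


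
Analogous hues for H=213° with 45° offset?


Base hue: 213°
Left analog: (213 - 45) mod 360 = 168°
Right analog: (213 + 45) mod 360 = 258°
Analogous hues = 168° and 258°


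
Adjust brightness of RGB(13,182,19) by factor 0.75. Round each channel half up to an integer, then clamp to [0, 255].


Multiply each channel by 0.75, round half up, clamp to [0, 255]
R: 13×0.75 = 9.75 → round → 10
G: 182×0.75 = 136.5 → round → 137
B: 19×0.75 = 14.25 → round → 14
= RGB(10, 137, 14)


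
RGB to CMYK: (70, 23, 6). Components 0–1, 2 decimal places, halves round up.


R'=70/255≈0.2745, G'=23/255≈0.0902, B'=6/255≈0.0235
K = 1 - max(R',G',B') = 1 - 70/255 = 185/255 = 0.72549… → 0.73
(1-R'-K)/(1-K) simplifies to (max-R)/max with max = 70:
C = (70-70)/70 = 0/70 = 0 → 0.00
M = (70-23)/70 = 47/70 = 0.67142… → 0.67
Y = (70-6)/70 = 64/70 = 0.91428… → 0.91
= CMYK(0.00, 0.67, 0.91, 0.73)


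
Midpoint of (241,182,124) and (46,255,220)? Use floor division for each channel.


Midpoint: each channel = ⌊(C₁+C₂)/2⌋
R: ⌊(241+46)/2⌋ = 143
G: ⌊(182+255)/2⌋ = 218
B: ⌊(124+220)/2⌋ = 172
= RGB(143, 218, 172)


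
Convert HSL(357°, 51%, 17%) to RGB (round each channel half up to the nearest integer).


H=357°, S=0.51, L=0.17
C = (1-|2L-1|)×S = (1-|-0.66|)×0.51 = 0.1734
H' = H/60 = 357/60 ≈ 5.9500; X = C×(1-|H' mod 2 - 1|) = 0.00867
m = L - C/2 = 0.17 - 0.0867 = 0.0833
Sector ⌊H'⌋ = 5 → (R',G',B') = (0.1734, 0.0, 0.00867)
RGB = ((R'+m)×255, (G'+m)×255, (B'+m)×255) = (65.4585, 21.2415, 23.45235)
Round half up → RGB(65, 21, 23)


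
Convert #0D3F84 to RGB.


0D → 13 (R)
3F → 63 (G)
84 → 132 (B)
= RGB(13, 63, 132)


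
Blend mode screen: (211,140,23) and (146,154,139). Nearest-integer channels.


Screen: C = 255 - (255-A)×(255-B)/255, rounded to nearest integer
R: 255 - (255-211)×(255-146)/255 = 255 - 4796/255 ≈ 255 - 18.808 = 236.192 → 236
G: 255 - (255-140)×(255-154)/255 = 255 - 11615/255 ≈ 255 - 45.549 = 209.451 → 209
B: 255 - (255-23)×(255-139)/255 = 255 - 26912/255 ≈ 255 - 105.537 = 149.463 → 149
= RGB(236, 209, 149)


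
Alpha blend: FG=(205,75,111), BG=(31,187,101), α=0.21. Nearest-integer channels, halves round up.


C = α×F + (1-α)×B, with 1-α = 0.79
R: 0.21×205 + 0.79×31 = 43.05 + 24.49 = 67.54 → 68
G: 0.21×75 + 0.79×187 = 15.75 + 147.73 = 163.48 → 163
B: 0.21×111 + 0.79×101 = 23.31 + 79.79 = 103.10 → 103
= RGB(68, 163, 103)


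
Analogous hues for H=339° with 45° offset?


Base hue: 339°
Left analog: (339 - 45) mod 360 = 294°
Right analog: (339 + 45) mod 360 = 24°
Analogous hues = 294° and 24°


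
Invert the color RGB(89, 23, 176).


Invert: (255-R, 255-G, 255-B)
R: 255-89 = 166
G: 255-23 = 232
B: 255-176 = 79
= RGB(166, 232, 79)


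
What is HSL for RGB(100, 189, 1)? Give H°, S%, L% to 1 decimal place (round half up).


Normalize: R'=100/255≈0.3922, G'=189/255≈0.7412, B'=1/255≈0.0039
Max=189/255, Min=1/255, Δ=Max-Min=188/255
L = (Max+Min)/2 = (189+1)/510 = 190/510 = 0.37254… → L = 37.3%
L ≤ 0.5 → S = Δ/(Max+Min) = 188/(189+1) = 188/190 = 0.98947… → S = 98.9%
(the 1/255 factors cancel in S and H, so raw channel differences can be used)
Max is G' → H = 60 × ((B-R)/Δ + 2) = 60 × ((1-100)/188 + 2)
  -99/188 + 2 = -0.5265… + 2 = 1.4734…
  H = 60 × 1.4734… = 88.404…° → H = 88.4°
= HSL(88.4°, 98.9%, 37.3%)


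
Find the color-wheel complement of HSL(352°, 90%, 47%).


Complement = opposite side of color wheel = hue + 180°
H' = (352 + 180) mod 360 = 172°
S and L unchanged.
= HSL(172°, 90%, 47%)


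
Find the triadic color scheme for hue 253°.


Triadic: equally spaced at 120° intervals
H1 = 253°
H2 = (253 + 120) mod 360 = 13°
H3 = (253 + 240) mod 360 = 133°
Triadic = 253°, 13°, 133°


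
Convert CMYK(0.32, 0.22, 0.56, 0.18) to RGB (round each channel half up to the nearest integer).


R = 255 × (1-C) × (1-K) = 255 × 0.68 × 0.82 = 142.188 → 142
G = 255 × (1-M) × (1-K) = 255 × 0.78 × 0.82 = 163.098 → 163
B = 255 × (1-Y) × (1-K) = 255 × 0.44 × 0.82 = 92.004 → 92
= RGB(142, 163, 92)


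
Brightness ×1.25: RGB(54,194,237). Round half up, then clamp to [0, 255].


Multiply each channel by 1.25, round half up, clamp to [0, 255]
R: 54×1.25 = 67.5 → round → 68
G: 194×1.25 = 242.5 → round → 243
B: 237×1.25 = 296.25 → round → 296 → clamp → 255
= RGB(68, 243, 255)


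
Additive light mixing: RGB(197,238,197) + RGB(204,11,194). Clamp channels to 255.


Additive: each channel = min(255, C₁+C₂)
R: 197+204 = 401 → 255
G: 238+11 = 249 → 249
B: 197+194 = 391 → 255
= RGB(255, 249, 255)


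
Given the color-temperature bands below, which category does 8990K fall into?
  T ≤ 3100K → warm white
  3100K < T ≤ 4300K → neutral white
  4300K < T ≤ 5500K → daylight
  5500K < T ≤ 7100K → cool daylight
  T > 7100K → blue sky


Temperature: 8990K
8990K > 7100K → blue sky
Classification: blue sky


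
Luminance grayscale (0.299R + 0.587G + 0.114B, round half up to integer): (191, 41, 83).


Gray = 0.299×R + 0.587×G + 0.114×B
Gray = 0.299×191 + 0.587×41 + 0.114×83
Gray = 57.109 + 24.067 + 9.462
Gray = 90.638 → round half up → 91
Gray = 91


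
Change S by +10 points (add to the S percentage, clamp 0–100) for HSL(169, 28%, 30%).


Original S = 28%
Adjustment = +10 percentage points
New S = 28 + (10) = 38
Clamp to [0, 100] → 38
= HSL(169°, 38%, 30%)


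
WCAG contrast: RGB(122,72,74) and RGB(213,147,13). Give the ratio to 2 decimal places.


Linearize each sRGB channel c=v/255: c/12.92 if c ≤ 0.04045 else ((c+0.055)/1.055)^2.4
L = 0.2126×R_lin + 0.7152×G_lin + 0.0722×B_lin
Color 1 (122,72,74):
  R=122: 122/255≈0.4784 > 0.04045 → ((0.4784+0.055)/1.055)^2.4 ≈ 0.19462
  G=72: 72/255≈0.2824 > 0.04045 → ((0.2824+0.055)/1.055)^2.4 ≈ 0.06480
  B=74: 74/255≈0.2902 > 0.04045 → ((0.2902+0.055)/1.055)^2.4 ≈ 0.06848
  L1 = 0.2126×0.19462 + 0.7152×0.06480 + 0.0722×0.06848 ≈ 0.09267
Color 2 (213,147,13):
  R=213: 213/255≈0.8353 > 0.04045 → ((0.8353+0.055)/1.055)^2.4 ≈ 0.66539
  G=147: 147/255≈0.5765 > 0.04045 → ((0.5765+0.055)/1.055)^2.4 ≈ 0.29177
  B=13: 13/255≈0.0510 > 0.04045 → ((0.0510+0.055)/1.055)^2.4 ≈ 0.00402
  L2 = 0.2126×0.66539 + 0.7152×0.29177 + 0.0722×0.00402 ≈ 0.35043
Lighter = 0.35043, Darker = 0.09267
Ratio = (L_lighter + 0.05) / (L_darker + 0.05)
Ratio = (0.35043 + 0.05) / (0.09267 + 0.05) = 0.40043 / 0.14267 ≈ 2.8067
Ratio ≈ 2.81:1


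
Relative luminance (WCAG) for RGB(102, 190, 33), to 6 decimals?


Linearize each channel (sRGB transfer function): c = v/255; c_lin = c/12.92 if c ≤ 0.04045, else ((c+0.055)/1.055)^2.4
  R: 102/255 ≈ 0.400000 > 0.04045 → ((0.400000+0.055)/1.055)^2.4 ≈ 0.132868
  G: 190/255 ≈ 0.745098 > 0.04045 → ((0.745098+0.055)/1.055)^2.4 ≈ 0.514918
  B: 33/255 ≈ 0.129412 > 0.04045 → ((0.129412+0.055)/1.055)^2.4 ≈ 0.015209
R_lin = 0.132868, G_lin = 0.514918, B_lin = 0.015209
L = 0.2126×R + 0.7152×G + 0.0722×B
L = 0.2126×0.132868 + 0.7152×0.514918 + 0.0722×0.015209
L ≈ 0.397615


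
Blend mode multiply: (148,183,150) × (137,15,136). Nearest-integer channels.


Multiply: C = A×B/255, rounded to nearest integer
R: 148×137/255 = 20276/255 ≈ 79.514 → 80
G: 183×15/255 = 2745/255 ≈ 10.765 → 11
B: 150×136/255 = 20400/255 ≈ 80.000 → 80
= RGB(80, 11, 80)


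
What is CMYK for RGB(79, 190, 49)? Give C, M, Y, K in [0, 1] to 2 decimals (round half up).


R'=79/255≈0.3098, G'=190/255≈0.7451, B'=49/255≈0.1922
K = 1 - max(R',G',B') = 1 - 190/255 = 65/255 = 0.25490… → 0.25
(1-R'-K)/(1-K) simplifies to (max-R)/max with max = 190:
C = (190-79)/190 = 111/190 = 0.58421… → 0.58
M = (190-190)/190 = 0/190 = 0 → 0.00
Y = (190-49)/190 = 141/190 = 0.74210… → 0.74
= CMYK(0.58, 0.00, 0.74, 0.25)


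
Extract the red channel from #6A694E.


Color: #6A694E
R = 6A = 106
G = 69 = 105
B = 4E = 78
Red = 106


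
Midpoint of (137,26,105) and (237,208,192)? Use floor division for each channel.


Midpoint: each channel = ⌊(C₁+C₂)/2⌋
R: ⌊(137+237)/2⌋ = 187
G: ⌊(26+208)/2⌋ = 117
B: ⌊(105+192)/2⌋ = 148
= RGB(187, 117, 148)


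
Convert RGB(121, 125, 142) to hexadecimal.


R = 121 → 79 (hex)
G = 125 → 7D (hex)
B = 142 → 8E (hex)
Hex = #797D8E


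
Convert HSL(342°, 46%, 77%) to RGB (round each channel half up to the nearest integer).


H=342°, S=0.46, L=0.77
C = (1-|2L-1|)×S = (1-|0.54|)×0.46 = 0.2116
H' = H/60 = 342/60 ≈ 5.7000; X = C×(1-|H' mod 2 - 1|) = 0.06348
m = L - C/2 = 0.77 - 0.1058 = 0.6642
Sector ⌊H'⌋ = 5 → (R',G',B') = (0.2116, 0.0, 0.06348)
RGB = ((R'+m)×255, (G'+m)×255, (B'+m)×255) = (223.329, 169.371, 185.5584)
Round half up → RGB(223, 169, 186)


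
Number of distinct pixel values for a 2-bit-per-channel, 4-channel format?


Total bits = 2 bits/channel × 4 channels = 8 bits
Distinct pixel values = 2^8
= 256 pixel values


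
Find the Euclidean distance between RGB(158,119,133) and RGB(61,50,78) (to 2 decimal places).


d = √[(R₁-R₂)² + (G₁-G₂)² + (B₁-B₂)²]
d = √[(158-61)² + (119-50)² + (133-78)²]
d = √[9409 + 4761 + 3025]
d = √17195
d ≈ 131.13


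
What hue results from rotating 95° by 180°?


New hue = (H + rotation) mod 360
New hue = (95 + 180) mod 360
= 275 mod 360
= 275°


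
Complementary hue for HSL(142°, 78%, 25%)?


Complement = opposite side of color wheel = hue + 180°
H' = (142 + 180) mod 360 = 322°
S and L unchanged.
= HSL(322°, 78%, 25%)


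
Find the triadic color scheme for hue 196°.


Triadic: equally spaced at 120° intervals
H1 = 196°
H2 = (196 + 120) mod 360 = 316°
H3 = (196 + 240) mod 360 = 76°
Triadic = 196°, 316°, 76°


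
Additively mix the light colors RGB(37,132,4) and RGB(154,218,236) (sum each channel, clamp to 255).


Additive: each channel = min(255, C₁+C₂)
R: 37+154 = 191 → 191
G: 132+218 = 350 → 255
B: 4+236 = 240 → 240
= RGB(191, 255, 240)


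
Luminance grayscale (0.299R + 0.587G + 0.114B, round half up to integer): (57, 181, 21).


Gray = 0.299×R + 0.587×G + 0.114×B
Gray = 0.299×57 + 0.587×181 + 0.114×21
Gray = 17.043 + 106.247 + 2.394
Gray = 125.684 → round half up → 126
Gray = 126


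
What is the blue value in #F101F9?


Color: #F101F9
R = F1 = 241
G = 01 = 1
B = F9 = 249
Blue = 249


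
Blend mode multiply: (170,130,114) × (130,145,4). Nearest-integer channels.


Multiply: C = A×B/255, rounded to nearest integer
R: 170×130/255 = 22100/255 ≈ 86.667 → 87
G: 130×145/255 = 18850/255 ≈ 73.922 → 74
B: 114×4/255 = 456/255 ≈ 1.788 → 2
= RGB(87, 74, 2)


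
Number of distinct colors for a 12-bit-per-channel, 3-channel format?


Total bits = 12 bits/channel × 3 channels = 36 bits
Distinct colors = 2^36
= 68,719,476,736 colors


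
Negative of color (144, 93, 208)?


Invert: (255-R, 255-G, 255-B)
R: 255-144 = 111
G: 255-93 = 162
B: 255-208 = 47
= RGB(111, 162, 47)


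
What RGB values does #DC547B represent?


DC → 220 (R)
54 → 84 (G)
7B → 123 (B)
= RGB(220, 84, 123)


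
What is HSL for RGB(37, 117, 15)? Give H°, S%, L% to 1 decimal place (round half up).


Normalize: R'=37/255≈0.1451, G'=117/255≈0.4588, B'=15/255≈0.0588
Max=117/255, Min=15/255, Δ=Max-Min=102/255
L = (Max+Min)/2 = (117+15)/510 = 132/510 = 0.25882… → L = 25.9%
L ≤ 0.5 → S = Δ/(Max+Min) = 102/(117+15) = 102/132 = 0.77272… → S = 77.3%
(the 1/255 factors cancel in S and H, so raw channel differences can be used)
Max is G' → H = 60 × ((B-R)/Δ + 2) = 60 × ((15-37)/102 + 2)
  -22/102 + 2 = -0.2156… + 2 = 1.7843…
  H = 60 × 1.7843… = 107.058…° → H = 107.1°
= HSL(107.1°, 77.3%, 25.9%)


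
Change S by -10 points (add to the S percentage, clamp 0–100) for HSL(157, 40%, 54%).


Original S = 40%
Adjustment = -10 percentage points
New S = 40 + (-10) = 30
Clamp to [0, 100] → 30
= HSL(157°, 30%, 54%)


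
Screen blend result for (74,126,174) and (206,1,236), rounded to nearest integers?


Screen: C = 255 - (255-A)×(255-B)/255, rounded to nearest integer
R: 255 - (255-74)×(255-206)/255 = 255 - 8869/255 ≈ 255 - 34.780 = 220.220 → 220
G: 255 - (255-126)×(255-1)/255 = 255 - 32766/255 ≈ 255 - 128.494 = 126.506 → 127
B: 255 - (255-174)×(255-236)/255 = 255 - 1539/255 ≈ 255 - 6.035 = 248.965 → 249
= RGB(220, 127, 249)


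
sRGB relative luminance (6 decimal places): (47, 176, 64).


Linearize each channel (sRGB transfer function): c = v/255; c_lin = c/12.92 if c ≤ 0.04045, else ((c+0.055)/1.055)^2.4
  R: 47/255 ≈ 0.184314 > 0.04045 → ((0.184314+0.055)/1.055)^2.4 ≈ 0.028426
  G: 176/255 ≈ 0.690196 > 0.04045 → ((0.690196+0.055)/1.055)^2.4 ≈ 0.434154
  B: 64/255 ≈ 0.250980 > 0.04045 → ((0.250980+0.055)/1.055)^2.4 ≈ 0.051269
R_lin = 0.028426, G_lin = 0.434154, B_lin = 0.051269
L = 0.2126×R + 0.7152×G + 0.0722×B
L = 0.2126×0.028426 + 0.7152×0.434154 + 0.0722×0.051269
L ≈ 0.320252


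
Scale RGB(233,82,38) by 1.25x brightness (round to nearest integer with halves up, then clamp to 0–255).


Multiply each channel by 1.25, round half up, clamp to [0, 255]
R: 233×1.25 = 291.25 → round → 291 → clamp → 255
G: 82×1.25 = 102.5 → round → 103
B: 38×1.25 = 47.5 → round → 48
= RGB(255, 103, 48)


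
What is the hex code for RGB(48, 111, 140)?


R = 48 → 30 (hex)
G = 111 → 6F (hex)
B = 140 → 8C (hex)
Hex = #306F8C


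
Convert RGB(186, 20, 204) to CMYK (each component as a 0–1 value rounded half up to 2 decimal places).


R'=186/255≈0.7294, G'=20/255≈0.0784, B'=204/255≈0.8000
K = 1 - max(R',G',B') = 1 - 204/255 = 51/255 = 0.2 → 0.20
(1-R'-K)/(1-K) simplifies to (max-R)/max with max = 204:
C = (204-186)/204 = 18/204 = 0.08823… → 0.09
M = (204-20)/204 = 184/204 = 0.90196… → 0.90
Y = (204-204)/204 = 0/204 = 0 → 0.00
= CMYK(0.09, 0.90, 0.00, 0.20)


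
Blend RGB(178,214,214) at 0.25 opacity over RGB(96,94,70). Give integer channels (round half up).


C = α×F + (1-α)×B, with 1-α = 0.75
R: 0.25×178 + 0.75×96 = 44.50 + 72.00 = 116.50 → 117
G: 0.25×214 + 0.75×94 = 53.50 + 70.50 = 124.00 → 124
B: 0.25×214 + 0.75×70 = 53.50 + 52.50 = 106.00 → 106
= RGB(117, 124, 106)


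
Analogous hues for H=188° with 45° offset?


Base hue: 188°
Left analog: (188 - 45) mod 360 = 143°
Right analog: (188 + 45) mod 360 = 233°
Analogous hues = 143° and 233°


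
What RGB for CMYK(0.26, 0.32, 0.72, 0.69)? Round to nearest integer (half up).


R = 255 × (1-C) × (1-K) = 255 × 0.74 × 0.31 = 58.497 → 58
G = 255 × (1-M) × (1-K) = 255 × 0.68 × 0.31 = 53.754 → 54
B = 255 × (1-Y) × (1-K) = 255 × 0.28 × 0.31 = 22.134 → 22
= RGB(58, 54, 22)


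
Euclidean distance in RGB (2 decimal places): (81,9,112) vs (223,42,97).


d = √[(R₁-R₂)² + (G₁-G₂)² + (B₁-B₂)²]
d = √[(81-223)² + (9-42)² + (112-97)²]
d = √[20164 + 1089 + 225]
d = √21478
d ≈ 146.55


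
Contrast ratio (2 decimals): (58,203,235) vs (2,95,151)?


Linearize each sRGB channel c=v/255: c/12.92 if c ≤ 0.04045 else ((c+0.055)/1.055)^2.4
L = 0.2126×R_lin + 0.7152×G_lin + 0.0722×B_lin
Color 1 (58,203,235):
  R=58: 58/255≈0.2275 > 0.04045 → ((0.2275+0.055)/1.055)^2.4 ≈ 0.04231
  G=203: 203/255≈0.7961 > 0.04045 → ((0.7961+0.055)/1.055)^2.4 ≈ 0.59720
  B=235: 235/255≈0.9216 > 0.04045 → ((0.9216+0.055)/1.055)^2.4 ≈ 0.83077
  L1 = 0.2126×0.04231 + 0.7152×0.59720 + 0.0722×0.83077 ≈ 0.49610
Color 2 (2,95,151):
  R=2: 2/255≈0.0078 ≤ 0.04045 → 0.0078/12.92 ≈ 0.00061
  G=95: 95/255≈0.3725 > 0.04045 → ((0.3725+0.055)/1.055)^2.4 ≈ 0.11444
  B=151: 151/255≈0.5922 > 0.04045 → ((0.5922+0.055)/1.055)^2.4 ≈ 0.30947
  L2 = 0.2126×0.00061 + 0.7152×0.11444 + 0.0722×0.30947 ≈ 0.10432
Lighter = 0.49610, Darker = 0.10432
Ratio = (L_lighter + 0.05) / (L_darker + 0.05)
Ratio = (0.49610 + 0.05) / (0.10432 + 0.05) = 0.54610 / 0.15432 ≈ 3.5388
Ratio ≈ 3.54:1


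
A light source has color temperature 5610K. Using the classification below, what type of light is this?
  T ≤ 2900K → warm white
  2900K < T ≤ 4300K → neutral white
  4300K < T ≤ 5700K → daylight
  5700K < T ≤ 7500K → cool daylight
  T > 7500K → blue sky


Temperature: 5610K
4300K < 5610K ≤ 5700K → daylight
Classification: daylight


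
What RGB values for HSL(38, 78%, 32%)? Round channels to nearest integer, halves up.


H=38°, S=0.78, L=0.32
C = (1-|2L-1|)×S = (1-|-0.36|)×0.78 = 0.4992
H' = H/60 = 38/60 ≈ 0.6333; X = C×(1-|H' mod 2 - 1|) = 0.31616
m = L - C/2 = 0.32 - 0.2496 = 0.0704
Sector ⌊H'⌋ = 0 → (R',G',B') = (0.4992, 0.31616, 0.0)
RGB = ((R'+m)×255, (G'+m)×255, (B'+m)×255) = (145.248, 98.5728, 17.952)
Round half up → RGB(145, 99, 18)


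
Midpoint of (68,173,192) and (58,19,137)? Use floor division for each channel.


Midpoint: each channel = ⌊(C₁+C₂)/2⌋
R: ⌊(68+58)/2⌋ = 63
G: ⌊(173+19)/2⌋ = 96
B: ⌊(192+137)/2⌋ = 164
= RGB(63, 96, 164)


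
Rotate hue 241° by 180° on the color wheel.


New hue = (H + rotation) mod 360
New hue = (241 + 180) mod 360
= 421 mod 360
= 61°


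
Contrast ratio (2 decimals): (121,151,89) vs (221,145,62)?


Linearize each sRGB channel c=v/255: c/12.92 if c ≤ 0.04045 else ((c+0.055)/1.055)^2.4
L = 0.2126×R_lin + 0.7152×G_lin + 0.0722×B_lin
Color 1 (121,151,89):
  R=121: 121/255≈0.4745 > 0.04045 → ((0.4745+0.055)/1.055)^2.4 ≈ 0.19120
  G=151: 151/255≈0.5922 > 0.04045 → ((0.5922+0.055)/1.055)^2.4 ≈ 0.30947
  B=89: 89/255≈0.3490 > 0.04045 → ((0.3490+0.055)/1.055)^2.4 ≈ 0.09990
  L1 = 0.2126×0.19120 + 0.7152×0.30947 + 0.0722×0.09990 ≈ 0.26919
Color 2 (221,145,62):
  R=221: 221/255≈0.8667 > 0.04045 → ((0.8667+0.055)/1.055)^2.4 ≈ 0.72306
  G=145: 145/255≈0.5686 > 0.04045 → ((0.5686+0.055)/1.055)^2.4 ≈ 0.28315
  B=62: 62/255≈0.2431 > 0.04045 → ((0.2431+0.055)/1.055)^2.4 ≈ 0.04817
  L2 = 0.2126×0.72306 + 0.7152×0.28315 + 0.0722×0.04817 ≈ 0.35971
Lighter = 0.35971, Darker = 0.26919
Ratio = (L_lighter + 0.05) / (L_darker + 0.05)
Ratio = (0.35971 + 0.05) / (0.26919 + 0.05) = 0.40971 / 0.31919 ≈ 1.2836
Ratio ≈ 1.28:1


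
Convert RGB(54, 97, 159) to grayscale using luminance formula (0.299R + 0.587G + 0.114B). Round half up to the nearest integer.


Gray = 0.299×R + 0.587×G + 0.114×B
Gray = 0.299×54 + 0.587×97 + 0.114×159
Gray = 16.146 + 56.939 + 18.126
Gray = 91.211 → round half up → 91
Gray = 91


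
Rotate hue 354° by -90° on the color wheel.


New hue = (H + rotation) mod 360
New hue = (354 -90) mod 360
= 264 mod 360
= 264°


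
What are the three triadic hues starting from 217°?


Triadic: equally spaced at 120° intervals
H1 = 217°
H2 = (217 + 120) mod 360 = 337°
H3 = (217 + 240) mod 360 = 97°
Triadic = 217°, 337°, 97°


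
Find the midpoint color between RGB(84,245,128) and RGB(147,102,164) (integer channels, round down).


Midpoint: each channel = ⌊(C₁+C₂)/2⌋
R: ⌊(84+147)/2⌋ = 115
G: ⌊(245+102)/2⌋ = 173
B: ⌊(128+164)/2⌋ = 146
= RGB(115, 173, 146)


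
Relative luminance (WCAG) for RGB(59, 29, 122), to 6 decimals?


Linearize each channel (sRGB transfer function): c = v/255; c_lin = c/12.92 if c ≤ 0.04045, else ((c+0.055)/1.055)^2.4
  R: 59/255 ≈ 0.231373 > 0.04045 → ((0.231373+0.055)/1.055)^2.4 ≈ 0.043735
  G: 29/255 ≈ 0.113725 > 0.04045 → ((0.113725+0.055)/1.055)^2.4 ≈ 0.012286
  B: 122/255 ≈ 0.478431 > 0.04045 → ((0.478431+0.055)/1.055)^2.4 ≈ 0.194618
R_lin = 0.043735, G_lin = 0.012286, B_lin = 0.194618
L = 0.2126×R + 0.7152×G + 0.0722×B
L = 0.2126×0.043735 + 0.7152×0.012286 + 0.0722×0.194618
L ≈ 0.032137


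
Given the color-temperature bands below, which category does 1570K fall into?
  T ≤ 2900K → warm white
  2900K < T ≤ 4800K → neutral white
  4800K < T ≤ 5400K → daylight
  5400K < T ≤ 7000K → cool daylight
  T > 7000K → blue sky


Temperature: 1570K
1570K ≤ 2900K → warm white
Classification: warm white


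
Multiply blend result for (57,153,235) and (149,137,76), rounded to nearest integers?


Multiply: C = A×B/255, rounded to nearest integer
R: 57×149/255 = 8493/255 ≈ 33.306 → 33
G: 153×137/255 = 20961/255 ≈ 82.200 → 82
B: 235×76/255 = 17860/255 ≈ 70.039 → 70
= RGB(33, 82, 70)
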